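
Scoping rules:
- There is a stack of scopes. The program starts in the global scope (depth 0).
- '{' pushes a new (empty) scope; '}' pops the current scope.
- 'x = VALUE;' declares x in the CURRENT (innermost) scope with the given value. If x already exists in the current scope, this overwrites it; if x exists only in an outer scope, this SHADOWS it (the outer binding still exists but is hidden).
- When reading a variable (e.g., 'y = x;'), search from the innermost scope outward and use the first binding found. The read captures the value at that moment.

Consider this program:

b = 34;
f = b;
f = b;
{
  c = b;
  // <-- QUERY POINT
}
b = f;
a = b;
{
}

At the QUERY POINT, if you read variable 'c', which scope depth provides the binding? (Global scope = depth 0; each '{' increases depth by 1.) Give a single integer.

Step 1: declare b=34 at depth 0
Step 2: declare f=(read b)=34 at depth 0
Step 3: declare f=(read b)=34 at depth 0
Step 4: enter scope (depth=1)
Step 5: declare c=(read b)=34 at depth 1
Visible at query point: b=34 c=34 f=34

Answer: 1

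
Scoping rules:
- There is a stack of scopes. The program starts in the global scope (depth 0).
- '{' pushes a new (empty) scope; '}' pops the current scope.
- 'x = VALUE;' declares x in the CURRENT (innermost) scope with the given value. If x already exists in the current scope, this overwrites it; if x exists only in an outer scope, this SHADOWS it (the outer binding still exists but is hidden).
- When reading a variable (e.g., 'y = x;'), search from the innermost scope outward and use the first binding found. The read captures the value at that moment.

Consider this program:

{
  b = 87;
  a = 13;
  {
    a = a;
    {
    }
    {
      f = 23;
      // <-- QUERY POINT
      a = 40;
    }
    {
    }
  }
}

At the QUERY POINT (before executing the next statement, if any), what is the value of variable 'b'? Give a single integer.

Step 1: enter scope (depth=1)
Step 2: declare b=87 at depth 1
Step 3: declare a=13 at depth 1
Step 4: enter scope (depth=2)
Step 5: declare a=(read a)=13 at depth 2
Step 6: enter scope (depth=3)
Step 7: exit scope (depth=2)
Step 8: enter scope (depth=3)
Step 9: declare f=23 at depth 3
Visible at query point: a=13 b=87 f=23

Answer: 87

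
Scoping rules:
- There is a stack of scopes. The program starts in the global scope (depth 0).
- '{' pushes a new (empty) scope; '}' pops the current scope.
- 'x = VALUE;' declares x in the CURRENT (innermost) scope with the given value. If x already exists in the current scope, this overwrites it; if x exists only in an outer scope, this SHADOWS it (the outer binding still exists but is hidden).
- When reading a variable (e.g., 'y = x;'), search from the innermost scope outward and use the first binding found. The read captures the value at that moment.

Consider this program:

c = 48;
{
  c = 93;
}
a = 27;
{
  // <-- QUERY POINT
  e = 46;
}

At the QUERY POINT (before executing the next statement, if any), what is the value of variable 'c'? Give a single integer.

Step 1: declare c=48 at depth 0
Step 2: enter scope (depth=1)
Step 3: declare c=93 at depth 1
Step 4: exit scope (depth=0)
Step 5: declare a=27 at depth 0
Step 6: enter scope (depth=1)
Visible at query point: a=27 c=48

Answer: 48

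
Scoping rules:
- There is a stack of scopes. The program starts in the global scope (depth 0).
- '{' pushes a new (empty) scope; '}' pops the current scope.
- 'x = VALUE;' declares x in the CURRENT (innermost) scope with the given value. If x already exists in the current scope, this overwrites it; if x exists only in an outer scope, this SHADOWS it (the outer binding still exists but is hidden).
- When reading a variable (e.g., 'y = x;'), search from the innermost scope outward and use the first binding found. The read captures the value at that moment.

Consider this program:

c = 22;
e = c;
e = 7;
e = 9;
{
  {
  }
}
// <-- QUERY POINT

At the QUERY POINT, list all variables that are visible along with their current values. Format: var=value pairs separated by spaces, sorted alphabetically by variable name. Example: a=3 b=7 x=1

Step 1: declare c=22 at depth 0
Step 2: declare e=(read c)=22 at depth 0
Step 3: declare e=7 at depth 0
Step 4: declare e=9 at depth 0
Step 5: enter scope (depth=1)
Step 6: enter scope (depth=2)
Step 7: exit scope (depth=1)
Step 8: exit scope (depth=0)
Visible at query point: c=22 e=9

Answer: c=22 e=9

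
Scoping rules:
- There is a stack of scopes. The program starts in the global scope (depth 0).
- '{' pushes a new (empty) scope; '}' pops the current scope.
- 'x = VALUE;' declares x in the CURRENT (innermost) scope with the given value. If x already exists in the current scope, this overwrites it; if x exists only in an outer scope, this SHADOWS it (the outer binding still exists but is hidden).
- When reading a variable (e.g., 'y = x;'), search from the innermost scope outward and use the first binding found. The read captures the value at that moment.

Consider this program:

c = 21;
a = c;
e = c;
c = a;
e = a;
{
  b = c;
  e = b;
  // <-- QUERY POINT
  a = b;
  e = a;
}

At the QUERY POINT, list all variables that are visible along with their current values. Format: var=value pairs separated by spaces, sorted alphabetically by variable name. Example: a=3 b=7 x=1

Answer: a=21 b=21 c=21 e=21

Derivation:
Step 1: declare c=21 at depth 0
Step 2: declare a=(read c)=21 at depth 0
Step 3: declare e=(read c)=21 at depth 0
Step 4: declare c=(read a)=21 at depth 0
Step 5: declare e=(read a)=21 at depth 0
Step 6: enter scope (depth=1)
Step 7: declare b=(read c)=21 at depth 1
Step 8: declare e=(read b)=21 at depth 1
Visible at query point: a=21 b=21 c=21 e=21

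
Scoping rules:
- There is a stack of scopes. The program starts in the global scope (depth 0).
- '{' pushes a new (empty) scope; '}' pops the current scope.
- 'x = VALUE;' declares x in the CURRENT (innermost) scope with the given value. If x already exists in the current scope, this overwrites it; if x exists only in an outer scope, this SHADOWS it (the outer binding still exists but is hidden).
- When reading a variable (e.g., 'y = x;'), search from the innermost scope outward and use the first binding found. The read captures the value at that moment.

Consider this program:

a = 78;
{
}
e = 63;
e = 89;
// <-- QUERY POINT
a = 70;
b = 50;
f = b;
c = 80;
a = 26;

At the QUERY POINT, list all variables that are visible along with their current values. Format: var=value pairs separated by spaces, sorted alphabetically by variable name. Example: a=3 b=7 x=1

Answer: a=78 e=89

Derivation:
Step 1: declare a=78 at depth 0
Step 2: enter scope (depth=1)
Step 3: exit scope (depth=0)
Step 4: declare e=63 at depth 0
Step 5: declare e=89 at depth 0
Visible at query point: a=78 e=89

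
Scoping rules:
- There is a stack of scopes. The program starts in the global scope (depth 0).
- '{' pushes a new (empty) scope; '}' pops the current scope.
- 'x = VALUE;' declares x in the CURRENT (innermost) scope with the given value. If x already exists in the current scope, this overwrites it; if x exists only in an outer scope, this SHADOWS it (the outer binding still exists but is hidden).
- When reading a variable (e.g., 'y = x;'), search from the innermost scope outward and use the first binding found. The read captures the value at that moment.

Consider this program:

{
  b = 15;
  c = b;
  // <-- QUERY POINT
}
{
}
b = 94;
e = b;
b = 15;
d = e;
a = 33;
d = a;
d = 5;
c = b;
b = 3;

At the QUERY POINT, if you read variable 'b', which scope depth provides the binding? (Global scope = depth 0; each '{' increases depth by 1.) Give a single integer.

Step 1: enter scope (depth=1)
Step 2: declare b=15 at depth 1
Step 3: declare c=(read b)=15 at depth 1
Visible at query point: b=15 c=15

Answer: 1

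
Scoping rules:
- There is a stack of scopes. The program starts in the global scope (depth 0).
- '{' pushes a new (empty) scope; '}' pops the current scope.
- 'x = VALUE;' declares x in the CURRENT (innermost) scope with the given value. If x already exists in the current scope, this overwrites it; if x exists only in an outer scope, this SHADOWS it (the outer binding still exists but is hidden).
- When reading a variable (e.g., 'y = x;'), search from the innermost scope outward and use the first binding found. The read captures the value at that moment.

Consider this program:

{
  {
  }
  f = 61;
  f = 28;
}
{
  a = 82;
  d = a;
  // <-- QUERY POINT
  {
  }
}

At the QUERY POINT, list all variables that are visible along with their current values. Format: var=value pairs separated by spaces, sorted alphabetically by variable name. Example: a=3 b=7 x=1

Answer: a=82 d=82

Derivation:
Step 1: enter scope (depth=1)
Step 2: enter scope (depth=2)
Step 3: exit scope (depth=1)
Step 4: declare f=61 at depth 1
Step 5: declare f=28 at depth 1
Step 6: exit scope (depth=0)
Step 7: enter scope (depth=1)
Step 8: declare a=82 at depth 1
Step 9: declare d=(read a)=82 at depth 1
Visible at query point: a=82 d=82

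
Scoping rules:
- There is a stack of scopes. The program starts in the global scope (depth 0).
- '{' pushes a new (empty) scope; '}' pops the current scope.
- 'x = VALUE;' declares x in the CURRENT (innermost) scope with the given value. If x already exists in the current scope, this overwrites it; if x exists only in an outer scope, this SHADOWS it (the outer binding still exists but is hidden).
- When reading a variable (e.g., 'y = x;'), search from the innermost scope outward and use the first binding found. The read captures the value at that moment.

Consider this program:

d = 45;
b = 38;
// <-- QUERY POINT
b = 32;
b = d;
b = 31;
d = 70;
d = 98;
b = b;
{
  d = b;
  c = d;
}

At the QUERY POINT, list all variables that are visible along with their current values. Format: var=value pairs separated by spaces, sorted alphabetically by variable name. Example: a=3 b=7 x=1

Step 1: declare d=45 at depth 0
Step 2: declare b=38 at depth 0
Visible at query point: b=38 d=45

Answer: b=38 d=45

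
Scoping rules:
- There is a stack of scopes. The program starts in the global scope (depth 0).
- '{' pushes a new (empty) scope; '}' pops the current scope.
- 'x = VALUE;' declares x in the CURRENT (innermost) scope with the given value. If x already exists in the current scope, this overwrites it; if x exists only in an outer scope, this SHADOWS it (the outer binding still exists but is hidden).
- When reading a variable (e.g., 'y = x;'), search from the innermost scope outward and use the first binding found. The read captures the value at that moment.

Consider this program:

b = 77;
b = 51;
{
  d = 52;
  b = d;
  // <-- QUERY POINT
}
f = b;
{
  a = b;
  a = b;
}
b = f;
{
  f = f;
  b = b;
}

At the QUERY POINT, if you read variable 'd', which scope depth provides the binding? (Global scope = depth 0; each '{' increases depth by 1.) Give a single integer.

Answer: 1

Derivation:
Step 1: declare b=77 at depth 0
Step 2: declare b=51 at depth 0
Step 3: enter scope (depth=1)
Step 4: declare d=52 at depth 1
Step 5: declare b=(read d)=52 at depth 1
Visible at query point: b=52 d=52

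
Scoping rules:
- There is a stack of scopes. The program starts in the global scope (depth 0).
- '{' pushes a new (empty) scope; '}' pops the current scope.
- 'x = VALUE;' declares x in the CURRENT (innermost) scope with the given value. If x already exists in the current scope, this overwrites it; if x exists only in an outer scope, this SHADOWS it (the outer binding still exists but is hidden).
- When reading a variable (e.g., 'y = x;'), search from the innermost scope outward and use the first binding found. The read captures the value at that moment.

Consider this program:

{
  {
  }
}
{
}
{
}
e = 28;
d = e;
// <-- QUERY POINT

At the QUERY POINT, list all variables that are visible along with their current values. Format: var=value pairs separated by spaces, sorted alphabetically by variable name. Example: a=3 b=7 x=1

Step 1: enter scope (depth=1)
Step 2: enter scope (depth=2)
Step 3: exit scope (depth=1)
Step 4: exit scope (depth=0)
Step 5: enter scope (depth=1)
Step 6: exit scope (depth=0)
Step 7: enter scope (depth=1)
Step 8: exit scope (depth=0)
Step 9: declare e=28 at depth 0
Step 10: declare d=(read e)=28 at depth 0
Visible at query point: d=28 e=28

Answer: d=28 e=28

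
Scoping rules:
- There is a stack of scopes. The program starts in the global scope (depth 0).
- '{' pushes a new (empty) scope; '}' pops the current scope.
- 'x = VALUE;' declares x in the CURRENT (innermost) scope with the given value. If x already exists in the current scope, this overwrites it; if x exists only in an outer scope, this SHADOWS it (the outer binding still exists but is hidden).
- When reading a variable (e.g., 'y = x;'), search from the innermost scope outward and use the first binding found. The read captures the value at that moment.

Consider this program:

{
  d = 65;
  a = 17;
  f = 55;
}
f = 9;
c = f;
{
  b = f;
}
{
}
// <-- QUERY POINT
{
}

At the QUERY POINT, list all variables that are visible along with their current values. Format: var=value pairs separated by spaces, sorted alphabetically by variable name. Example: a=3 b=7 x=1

Step 1: enter scope (depth=1)
Step 2: declare d=65 at depth 1
Step 3: declare a=17 at depth 1
Step 4: declare f=55 at depth 1
Step 5: exit scope (depth=0)
Step 6: declare f=9 at depth 0
Step 7: declare c=(read f)=9 at depth 0
Step 8: enter scope (depth=1)
Step 9: declare b=(read f)=9 at depth 1
Step 10: exit scope (depth=0)
Step 11: enter scope (depth=1)
Step 12: exit scope (depth=0)
Visible at query point: c=9 f=9

Answer: c=9 f=9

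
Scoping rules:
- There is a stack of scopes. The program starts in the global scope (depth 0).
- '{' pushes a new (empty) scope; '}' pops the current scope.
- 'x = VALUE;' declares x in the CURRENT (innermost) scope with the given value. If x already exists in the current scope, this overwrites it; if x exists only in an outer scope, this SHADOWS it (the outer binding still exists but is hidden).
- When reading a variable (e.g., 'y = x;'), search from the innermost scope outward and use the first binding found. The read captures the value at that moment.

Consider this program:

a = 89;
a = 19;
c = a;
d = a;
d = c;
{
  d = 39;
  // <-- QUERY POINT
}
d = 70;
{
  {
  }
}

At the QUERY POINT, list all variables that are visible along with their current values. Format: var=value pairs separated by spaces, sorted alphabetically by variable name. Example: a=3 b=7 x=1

Step 1: declare a=89 at depth 0
Step 2: declare a=19 at depth 0
Step 3: declare c=(read a)=19 at depth 0
Step 4: declare d=(read a)=19 at depth 0
Step 5: declare d=(read c)=19 at depth 0
Step 6: enter scope (depth=1)
Step 7: declare d=39 at depth 1
Visible at query point: a=19 c=19 d=39

Answer: a=19 c=19 d=39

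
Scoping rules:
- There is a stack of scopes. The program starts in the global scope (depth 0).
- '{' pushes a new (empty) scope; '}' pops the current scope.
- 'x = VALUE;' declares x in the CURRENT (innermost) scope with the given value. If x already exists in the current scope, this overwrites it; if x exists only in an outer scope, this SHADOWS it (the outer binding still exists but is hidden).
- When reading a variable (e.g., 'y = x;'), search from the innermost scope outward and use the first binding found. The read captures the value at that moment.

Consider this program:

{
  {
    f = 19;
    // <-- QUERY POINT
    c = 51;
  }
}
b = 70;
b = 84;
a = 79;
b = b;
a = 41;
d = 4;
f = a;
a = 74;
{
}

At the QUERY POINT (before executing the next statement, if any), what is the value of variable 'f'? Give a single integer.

Step 1: enter scope (depth=1)
Step 2: enter scope (depth=2)
Step 3: declare f=19 at depth 2
Visible at query point: f=19

Answer: 19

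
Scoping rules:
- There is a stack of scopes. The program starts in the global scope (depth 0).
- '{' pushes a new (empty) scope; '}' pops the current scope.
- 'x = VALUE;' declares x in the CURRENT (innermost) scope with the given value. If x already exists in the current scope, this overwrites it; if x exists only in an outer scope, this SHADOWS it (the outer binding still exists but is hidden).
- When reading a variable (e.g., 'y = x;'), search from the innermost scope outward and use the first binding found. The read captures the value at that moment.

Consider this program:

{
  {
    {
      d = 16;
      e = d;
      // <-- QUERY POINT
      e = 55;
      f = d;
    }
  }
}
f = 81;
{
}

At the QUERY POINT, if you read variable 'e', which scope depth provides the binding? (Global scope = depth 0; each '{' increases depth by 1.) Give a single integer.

Answer: 3

Derivation:
Step 1: enter scope (depth=1)
Step 2: enter scope (depth=2)
Step 3: enter scope (depth=3)
Step 4: declare d=16 at depth 3
Step 5: declare e=(read d)=16 at depth 3
Visible at query point: d=16 e=16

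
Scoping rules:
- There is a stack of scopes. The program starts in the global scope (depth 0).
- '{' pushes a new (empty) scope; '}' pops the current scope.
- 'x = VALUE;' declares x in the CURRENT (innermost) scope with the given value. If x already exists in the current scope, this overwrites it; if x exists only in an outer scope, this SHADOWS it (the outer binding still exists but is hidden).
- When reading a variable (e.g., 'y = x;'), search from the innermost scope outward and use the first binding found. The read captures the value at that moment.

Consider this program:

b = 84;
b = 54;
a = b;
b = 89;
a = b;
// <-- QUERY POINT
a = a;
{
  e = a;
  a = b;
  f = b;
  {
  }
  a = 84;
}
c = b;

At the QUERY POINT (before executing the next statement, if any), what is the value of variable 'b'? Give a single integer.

Answer: 89

Derivation:
Step 1: declare b=84 at depth 0
Step 2: declare b=54 at depth 0
Step 3: declare a=(read b)=54 at depth 0
Step 4: declare b=89 at depth 0
Step 5: declare a=(read b)=89 at depth 0
Visible at query point: a=89 b=89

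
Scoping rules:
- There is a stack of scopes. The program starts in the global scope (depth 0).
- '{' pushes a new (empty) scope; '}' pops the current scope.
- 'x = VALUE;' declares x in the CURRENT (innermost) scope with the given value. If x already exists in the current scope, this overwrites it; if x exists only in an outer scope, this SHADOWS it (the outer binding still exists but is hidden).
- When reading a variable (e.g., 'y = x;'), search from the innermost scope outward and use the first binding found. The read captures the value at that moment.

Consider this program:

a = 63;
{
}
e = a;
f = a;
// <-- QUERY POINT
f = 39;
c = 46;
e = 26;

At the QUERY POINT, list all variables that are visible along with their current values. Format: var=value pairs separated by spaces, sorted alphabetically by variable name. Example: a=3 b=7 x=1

Answer: a=63 e=63 f=63

Derivation:
Step 1: declare a=63 at depth 0
Step 2: enter scope (depth=1)
Step 3: exit scope (depth=0)
Step 4: declare e=(read a)=63 at depth 0
Step 5: declare f=(read a)=63 at depth 0
Visible at query point: a=63 e=63 f=63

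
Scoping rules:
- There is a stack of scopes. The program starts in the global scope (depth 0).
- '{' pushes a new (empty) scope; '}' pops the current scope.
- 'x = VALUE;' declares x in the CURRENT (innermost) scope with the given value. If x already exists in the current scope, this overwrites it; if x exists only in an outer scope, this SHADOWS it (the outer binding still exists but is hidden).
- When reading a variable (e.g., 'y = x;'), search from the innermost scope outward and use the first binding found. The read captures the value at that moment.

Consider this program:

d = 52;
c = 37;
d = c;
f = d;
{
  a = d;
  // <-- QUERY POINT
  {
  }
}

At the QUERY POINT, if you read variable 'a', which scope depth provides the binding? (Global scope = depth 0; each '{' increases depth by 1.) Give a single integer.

Answer: 1

Derivation:
Step 1: declare d=52 at depth 0
Step 2: declare c=37 at depth 0
Step 3: declare d=(read c)=37 at depth 0
Step 4: declare f=(read d)=37 at depth 0
Step 5: enter scope (depth=1)
Step 6: declare a=(read d)=37 at depth 1
Visible at query point: a=37 c=37 d=37 f=37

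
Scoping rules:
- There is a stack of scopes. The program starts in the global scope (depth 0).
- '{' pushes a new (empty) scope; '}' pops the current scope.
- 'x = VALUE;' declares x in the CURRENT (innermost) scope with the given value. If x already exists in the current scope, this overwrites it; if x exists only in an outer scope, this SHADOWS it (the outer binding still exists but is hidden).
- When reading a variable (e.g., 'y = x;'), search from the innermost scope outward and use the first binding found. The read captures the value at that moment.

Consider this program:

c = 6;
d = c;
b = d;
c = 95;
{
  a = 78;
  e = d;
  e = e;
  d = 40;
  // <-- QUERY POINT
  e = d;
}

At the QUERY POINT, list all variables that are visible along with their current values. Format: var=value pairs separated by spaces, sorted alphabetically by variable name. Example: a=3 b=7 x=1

Answer: a=78 b=6 c=95 d=40 e=6

Derivation:
Step 1: declare c=6 at depth 0
Step 2: declare d=(read c)=6 at depth 0
Step 3: declare b=(read d)=6 at depth 0
Step 4: declare c=95 at depth 0
Step 5: enter scope (depth=1)
Step 6: declare a=78 at depth 1
Step 7: declare e=(read d)=6 at depth 1
Step 8: declare e=(read e)=6 at depth 1
Step 9: declare d=40 at depth 1
Visible at query point: a=78 b=6 c=95 d=40 e=6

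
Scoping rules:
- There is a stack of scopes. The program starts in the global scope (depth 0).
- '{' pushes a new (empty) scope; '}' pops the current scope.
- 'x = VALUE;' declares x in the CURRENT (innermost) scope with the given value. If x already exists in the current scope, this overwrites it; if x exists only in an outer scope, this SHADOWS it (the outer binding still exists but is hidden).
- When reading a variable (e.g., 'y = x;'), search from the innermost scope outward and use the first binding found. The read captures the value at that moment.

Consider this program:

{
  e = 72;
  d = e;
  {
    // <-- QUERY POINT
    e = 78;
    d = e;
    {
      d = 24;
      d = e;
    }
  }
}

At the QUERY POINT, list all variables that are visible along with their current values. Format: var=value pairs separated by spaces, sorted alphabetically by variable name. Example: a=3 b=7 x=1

Step 1: enter scope (depth=1)
Step 2: declare e=72 at depth 1
Step 3: declare d=(read e)=72 at depth 1
Step 4: enter scope (depth=2)
Visible at query point: d=72 e=72

Answer: d=72 e=72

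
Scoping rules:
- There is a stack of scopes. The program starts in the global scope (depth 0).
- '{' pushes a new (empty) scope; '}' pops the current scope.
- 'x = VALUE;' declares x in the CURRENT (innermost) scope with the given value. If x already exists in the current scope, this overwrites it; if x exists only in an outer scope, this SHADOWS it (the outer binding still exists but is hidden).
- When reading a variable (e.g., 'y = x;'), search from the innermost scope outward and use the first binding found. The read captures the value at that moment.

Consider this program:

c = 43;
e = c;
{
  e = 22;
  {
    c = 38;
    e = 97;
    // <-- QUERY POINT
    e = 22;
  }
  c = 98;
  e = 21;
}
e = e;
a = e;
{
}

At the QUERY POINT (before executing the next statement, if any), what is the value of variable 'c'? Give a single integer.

Step 1: declare c=43 at depth 0
Step 2: declare e=(read c)=43 at depth 0
Step 3: enter scope (depth=1)
Step 4: declare e=22 at depth 1
Step 5: enter scope (depth=2)
Step 6: declare c=38 at depth 2
Step 7: declare e=97 at depth 2
Visible at query point: c=38 e=97

Answer: 38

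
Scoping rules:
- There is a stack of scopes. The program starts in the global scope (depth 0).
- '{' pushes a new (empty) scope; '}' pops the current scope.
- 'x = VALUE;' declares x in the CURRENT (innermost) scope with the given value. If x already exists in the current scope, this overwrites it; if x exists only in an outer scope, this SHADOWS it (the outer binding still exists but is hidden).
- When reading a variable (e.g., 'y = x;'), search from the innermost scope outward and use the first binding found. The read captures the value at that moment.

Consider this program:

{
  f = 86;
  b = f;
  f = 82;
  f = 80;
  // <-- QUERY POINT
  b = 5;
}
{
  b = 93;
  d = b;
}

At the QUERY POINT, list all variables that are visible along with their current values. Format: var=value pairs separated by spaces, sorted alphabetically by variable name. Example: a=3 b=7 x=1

Step 1: enter scope (depth=1)
Step 2: declare f=86 at depth 1
Step 3: declare b=(read f)=86 at depth 1
Step 4: declare f=82 at depth 1
Step 5: declare f=80 at depth 1
Visible at query point: b=86 f=80

Answer: b=86 f=80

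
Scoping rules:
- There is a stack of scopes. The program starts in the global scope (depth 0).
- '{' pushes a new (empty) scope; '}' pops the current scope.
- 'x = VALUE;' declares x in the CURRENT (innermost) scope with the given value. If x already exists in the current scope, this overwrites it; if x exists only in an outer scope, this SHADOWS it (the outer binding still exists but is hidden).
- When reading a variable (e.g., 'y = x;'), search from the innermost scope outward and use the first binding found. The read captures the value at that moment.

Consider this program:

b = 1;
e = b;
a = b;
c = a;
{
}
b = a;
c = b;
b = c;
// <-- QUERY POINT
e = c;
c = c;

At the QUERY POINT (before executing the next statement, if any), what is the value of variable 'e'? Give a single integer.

Step 1: declare b=1 at depth 0
Step 2: declare e=(read b)=1 at depth 0
Step 3: declare a=(read b)=1 at depth 0
Step 4: declare c=(read a)=1 at depth 0
Step 5: enter scope (depth=1)
Step 6: exit scope (depth=0)
Step 7: declare b=(read a)=1 at depth 0
Step 8: declare c=(read b)=1 at depth 0
Step 9: declare b=(read c)=1 at depth 0
Visible at query point: a=1 b=1 c=1 e=1

Answer: 1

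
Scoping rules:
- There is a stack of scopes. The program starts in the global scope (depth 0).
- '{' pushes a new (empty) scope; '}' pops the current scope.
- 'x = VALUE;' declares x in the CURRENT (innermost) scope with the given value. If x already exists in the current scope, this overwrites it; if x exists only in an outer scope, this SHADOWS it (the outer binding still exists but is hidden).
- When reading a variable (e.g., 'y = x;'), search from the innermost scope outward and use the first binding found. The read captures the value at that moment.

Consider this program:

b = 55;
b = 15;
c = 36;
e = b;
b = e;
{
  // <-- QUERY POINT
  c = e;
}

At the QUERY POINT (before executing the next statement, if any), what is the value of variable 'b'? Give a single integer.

Answer: 15

Derivation:
Step 1: declare b=55 at depth 0
Step 2: declare b=15 at depth 0
Step 3: declare c=36 at depth 0
Step 4: declare e=(read b)=15 at depth 0
Step 5: declare b=(read e)=15 at depth 0
Step 6: enter scope (depth=1)
Visible at query point: b=15 c=36 e=15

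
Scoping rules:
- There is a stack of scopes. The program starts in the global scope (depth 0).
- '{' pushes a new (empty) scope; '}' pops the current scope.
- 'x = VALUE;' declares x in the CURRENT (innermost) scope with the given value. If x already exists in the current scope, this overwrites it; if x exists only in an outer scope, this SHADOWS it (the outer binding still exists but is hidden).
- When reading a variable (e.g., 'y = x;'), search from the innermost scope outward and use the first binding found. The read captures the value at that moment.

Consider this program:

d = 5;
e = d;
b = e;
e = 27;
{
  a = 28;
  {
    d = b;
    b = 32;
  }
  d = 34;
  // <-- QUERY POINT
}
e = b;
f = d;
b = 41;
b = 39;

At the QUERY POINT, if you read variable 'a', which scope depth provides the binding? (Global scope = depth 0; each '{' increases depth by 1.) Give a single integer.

Step 1: declare d=5 at depth 0
Step 2: declare e=(read d)=5 at depth 0
Step 3: declare b=(read e)=5 at depth 0
Step 4: declare e=27 at depth 0
Step 5: enter scope (depth=1)
Step 6: declare a=28 at depth 1
Step 7: enter scope (depth=2)
Step 8: declare d=(read b)=5 at depth 2
Step 9: declare b=32 at depth 2
Step 10: exit scope (depth=1)
Step 11: declare d=34 at depth 1
Visible at query point: a=28 b=5 d=34 e=27

Answer: 1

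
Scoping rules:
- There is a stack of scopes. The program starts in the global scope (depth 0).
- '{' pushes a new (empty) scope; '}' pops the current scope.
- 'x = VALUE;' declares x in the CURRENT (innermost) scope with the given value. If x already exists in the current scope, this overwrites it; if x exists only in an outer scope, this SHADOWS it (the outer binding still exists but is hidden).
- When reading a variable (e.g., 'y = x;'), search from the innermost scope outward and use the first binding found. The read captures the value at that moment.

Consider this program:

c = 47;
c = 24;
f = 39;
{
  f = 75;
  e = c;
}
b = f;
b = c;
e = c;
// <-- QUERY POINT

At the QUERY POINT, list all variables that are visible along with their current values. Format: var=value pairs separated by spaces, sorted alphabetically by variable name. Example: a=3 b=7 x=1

Answer: b=24 c=24 e=24 f=39

Derivation:
Step 1: declare c=47 at depth 0
Step 2: declare c=24 at depth 0
Step 3: declare f=39 at depth 0
Step 4: enter scope (depth=1)
Step 5: declare f=75 at depth 1
Step 6: declare e=(read c)=24 at depth 1
Step 7: exit scope (depth=0)
Step 8: declare b=(read f)=39 at depth 0
Step 9: declare b=(read c)=24 at depth 0
Step 10: declare e=(read c)=24 at depth 0
Visible at query point: b=24 c=24 e=24 f=39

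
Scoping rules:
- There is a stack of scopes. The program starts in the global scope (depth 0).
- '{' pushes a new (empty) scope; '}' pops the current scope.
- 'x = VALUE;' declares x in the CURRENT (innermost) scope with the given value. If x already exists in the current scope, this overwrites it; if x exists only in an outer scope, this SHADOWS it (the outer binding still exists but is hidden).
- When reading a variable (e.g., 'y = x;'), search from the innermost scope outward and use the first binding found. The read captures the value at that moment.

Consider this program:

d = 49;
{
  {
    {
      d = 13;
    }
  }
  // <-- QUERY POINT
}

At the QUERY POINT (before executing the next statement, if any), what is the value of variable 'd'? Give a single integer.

Step 1: declare d=49 at depth 0
Step 2: enter scope (depth=1)
Step 3: enter scope (depth=2)
Step 4: enter scope (depth=3)
Step 5: declare d=13 at depth 3
Step 6: exit scope (depth=2)
Step 7: exit scope (depth=1)
Visible at query point: d=49

Answer: 49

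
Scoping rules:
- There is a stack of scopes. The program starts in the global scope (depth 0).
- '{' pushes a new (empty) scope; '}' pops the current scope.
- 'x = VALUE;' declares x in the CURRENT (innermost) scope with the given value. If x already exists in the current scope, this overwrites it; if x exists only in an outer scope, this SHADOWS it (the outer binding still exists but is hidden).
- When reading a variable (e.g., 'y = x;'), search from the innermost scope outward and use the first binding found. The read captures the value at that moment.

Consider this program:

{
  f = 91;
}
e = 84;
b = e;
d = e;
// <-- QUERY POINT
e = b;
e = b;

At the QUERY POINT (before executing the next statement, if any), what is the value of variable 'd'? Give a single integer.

Step 1: enter scope (depth=1)
Step 2: declare f=91 at depth 1
Step 3: exit scope (depth=0)
Step 4: declare e=84 at depth 0
Step 5: declare b=(read e)=84 at depth 0
Step 6: declare d=(read e)=84 at depth 0
Visible at query point: b=84 d=84 e=84

Answer: 84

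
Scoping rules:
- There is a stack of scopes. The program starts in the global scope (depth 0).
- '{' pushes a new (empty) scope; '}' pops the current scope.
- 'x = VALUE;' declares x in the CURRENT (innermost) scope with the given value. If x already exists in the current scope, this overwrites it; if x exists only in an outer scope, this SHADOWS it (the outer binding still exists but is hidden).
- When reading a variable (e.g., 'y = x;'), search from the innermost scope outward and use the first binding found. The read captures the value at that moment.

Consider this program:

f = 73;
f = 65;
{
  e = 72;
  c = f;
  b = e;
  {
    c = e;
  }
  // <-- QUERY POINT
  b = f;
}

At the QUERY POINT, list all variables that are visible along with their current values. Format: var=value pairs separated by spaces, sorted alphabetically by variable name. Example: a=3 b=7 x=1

Step 1: declare f=73 at depth 0
Step 2: declare f=65 at depth 0
Step 3: enter scope (depth=1)
Step 4: declare e=72 at depth 1
Step 5: declare c=(read f)=65 at depth 1
Step 6: declare b=(read e)=72 at depth 1
Step 7: enter scope (depth=2)
Step 8: declare c=(read e)=72 at depth 2
Step 9: exit scope (depth=1)
Visible at query point: b=72 c=65 e=72 f=65

Answer: b=72 c=65 e=72 f=65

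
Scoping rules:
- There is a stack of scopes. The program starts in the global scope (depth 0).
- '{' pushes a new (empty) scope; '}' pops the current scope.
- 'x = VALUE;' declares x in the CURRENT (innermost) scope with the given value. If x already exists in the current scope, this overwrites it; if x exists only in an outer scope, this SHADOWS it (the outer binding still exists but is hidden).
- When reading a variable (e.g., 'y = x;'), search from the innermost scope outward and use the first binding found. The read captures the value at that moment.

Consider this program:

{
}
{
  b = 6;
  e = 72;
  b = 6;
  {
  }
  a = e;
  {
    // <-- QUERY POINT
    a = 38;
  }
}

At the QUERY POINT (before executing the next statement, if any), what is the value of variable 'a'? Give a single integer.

Answer: 72

Derivation:
Step 1: enter scope (depth=1)
Step 2: exit scope (depth=0)
Step 3: enter scope (depth=1)
Step 4: declare b=6 at depth 1
Step 5: declare e=72 at depth 1
Step 6: declare b=6 at depth 1
Step 7: enter scope (depth=2)
Step 8: exit scope (depth=1)
Step 9: declare a=(read e)=72 at depth 1
Step 10: enter scope (depth=2)
Visible at query point: a=72 b=6 e=72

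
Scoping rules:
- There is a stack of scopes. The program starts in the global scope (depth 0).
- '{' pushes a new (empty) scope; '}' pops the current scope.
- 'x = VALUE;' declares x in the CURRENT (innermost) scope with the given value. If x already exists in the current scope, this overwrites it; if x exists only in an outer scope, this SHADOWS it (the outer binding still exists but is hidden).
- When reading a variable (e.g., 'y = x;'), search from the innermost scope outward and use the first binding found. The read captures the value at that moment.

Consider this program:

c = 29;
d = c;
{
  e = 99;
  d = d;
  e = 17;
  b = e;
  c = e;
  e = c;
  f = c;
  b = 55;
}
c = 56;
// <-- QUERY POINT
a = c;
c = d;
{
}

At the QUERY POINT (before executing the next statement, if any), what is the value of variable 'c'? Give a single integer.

Step 1: declare c=29 at depth 0
Step 2: declare d=(read c)=29 at depth 0
Step 3: enter scope (depth=1)
Step 4: declare e=99 at depth 1
Step 5: declare d=(read d)=29 at depth 1
Step 6: declare e=17 at depth 1
Step 7: declare b=(read e)=17 at depth 1
Step 8: declare c=(read e)=17 at depth 1
Step 9: declare e=(read c)=17 at depth 1
Step 10: declare f=(read c)=17 at depth 1
Step 11: declare b=55 at depth 1
Step 12: exit scope (depth=0)
Step 13: declare c=56 at depth 0
Visible at query point: c=56 d=29

Answer: 56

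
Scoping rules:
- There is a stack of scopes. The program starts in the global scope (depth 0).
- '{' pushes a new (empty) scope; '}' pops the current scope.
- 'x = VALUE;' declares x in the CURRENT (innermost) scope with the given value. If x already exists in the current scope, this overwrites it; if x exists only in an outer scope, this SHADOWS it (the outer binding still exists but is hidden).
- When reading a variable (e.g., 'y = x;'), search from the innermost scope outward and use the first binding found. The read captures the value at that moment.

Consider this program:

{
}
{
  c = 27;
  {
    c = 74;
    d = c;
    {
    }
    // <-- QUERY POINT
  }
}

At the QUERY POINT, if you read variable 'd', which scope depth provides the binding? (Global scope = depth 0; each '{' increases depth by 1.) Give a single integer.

Step 1: enter scope (depth=1)
Step 2: exit scope (depth=0)
Step 3: enter scope (depth=1)
Step 4: declare c=27 at depth 1
Step 5: enter scope (depth=2)
Step 6: declare c=74 at depth 2
Step 7: declare d=(read c)=74 at depth 2
Step 8: enter scope (depth=3)
Step 9: exit scope (depth=2)
Visible at query point: c=74 d=74

Answer: 2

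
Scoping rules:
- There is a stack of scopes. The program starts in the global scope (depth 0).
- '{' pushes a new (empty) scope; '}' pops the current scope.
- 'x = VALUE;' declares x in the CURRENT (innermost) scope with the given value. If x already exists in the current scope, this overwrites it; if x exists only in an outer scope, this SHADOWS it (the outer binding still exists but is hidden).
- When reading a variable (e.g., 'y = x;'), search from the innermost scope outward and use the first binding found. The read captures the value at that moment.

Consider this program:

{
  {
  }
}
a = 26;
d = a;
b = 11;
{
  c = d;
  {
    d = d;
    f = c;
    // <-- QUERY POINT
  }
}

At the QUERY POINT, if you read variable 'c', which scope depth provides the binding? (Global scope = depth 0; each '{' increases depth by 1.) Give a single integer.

Answer: 1

Derivation:
Step 1: enter scope (depth=1)
Step 2: enter scope (depth=2)
Step 3: exit scope (depth=1)
Step 4: exit scope (depth=0)
Step 5: declare a=26 at depth 0
Step 6: declare d=(read a)=26 at depth 0
Step 7: declare b=11 at depth 0
Step 8: enter scope (depth=1)
Step 9: declare c=(read d)=26 at depth 1
Step 10: enter scope (depth=2)
Step 11: declare d=(read d)=26 at depth 2
Step 12: declare f=(read c)=26 at depth 2
Visible at query point: a=26 b=11 c=26 d=26 f=26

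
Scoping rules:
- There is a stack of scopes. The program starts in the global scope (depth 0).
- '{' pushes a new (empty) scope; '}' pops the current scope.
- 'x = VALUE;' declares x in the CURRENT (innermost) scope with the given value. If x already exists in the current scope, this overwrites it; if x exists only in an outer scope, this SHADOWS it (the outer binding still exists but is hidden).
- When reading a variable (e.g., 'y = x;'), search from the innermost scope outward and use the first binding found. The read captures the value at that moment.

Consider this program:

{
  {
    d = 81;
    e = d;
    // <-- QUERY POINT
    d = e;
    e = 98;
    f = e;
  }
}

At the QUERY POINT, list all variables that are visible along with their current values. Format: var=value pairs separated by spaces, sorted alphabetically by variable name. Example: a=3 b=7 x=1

Step 1: enter scope (depth=1)
Step 2: enter scope (depth=2)
Step 3: declare d=81 at depth 2
Step 4: declare e=(read d)=81 at depth 2
Visible at query point: d=81 e=81

Answer: d=81 e=81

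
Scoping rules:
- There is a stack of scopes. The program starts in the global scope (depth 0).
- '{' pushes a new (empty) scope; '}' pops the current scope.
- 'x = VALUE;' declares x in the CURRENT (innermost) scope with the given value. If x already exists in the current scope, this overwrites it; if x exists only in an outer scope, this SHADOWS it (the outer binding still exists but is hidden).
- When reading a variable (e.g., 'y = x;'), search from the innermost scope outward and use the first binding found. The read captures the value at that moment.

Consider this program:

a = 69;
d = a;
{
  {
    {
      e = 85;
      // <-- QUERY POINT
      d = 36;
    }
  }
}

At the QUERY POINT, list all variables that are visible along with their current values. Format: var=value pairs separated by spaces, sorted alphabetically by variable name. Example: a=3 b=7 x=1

Answer: a=69 d=69 e=85

Derivation:
Step 1: declare a=69 at depth 0
Step 2: declare d=(read a)=69 at depth 0
Step 3: enter scope (depth=1)
Step 4: enter scope (depth=2)
Step 5: enter scope (depth=3)
Step 6: declare e=85 at depth 3
Visible at query point: a=69 d=69 e=85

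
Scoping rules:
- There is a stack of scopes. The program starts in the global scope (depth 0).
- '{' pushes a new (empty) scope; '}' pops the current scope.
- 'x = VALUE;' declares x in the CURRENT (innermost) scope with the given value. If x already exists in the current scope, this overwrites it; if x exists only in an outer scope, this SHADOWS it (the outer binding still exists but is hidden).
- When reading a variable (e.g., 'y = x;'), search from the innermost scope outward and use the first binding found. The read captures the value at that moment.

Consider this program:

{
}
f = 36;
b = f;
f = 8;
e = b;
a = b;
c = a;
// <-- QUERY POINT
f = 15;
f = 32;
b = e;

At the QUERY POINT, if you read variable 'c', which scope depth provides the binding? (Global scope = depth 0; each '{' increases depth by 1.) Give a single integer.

Answer: 0

Derivation:
Step 1: enter scope (depth=1)
Step 2: exit scope (depth=0)
Step 3: declare f=36 at depth 0
Step 4: declare b=(read f)=36 at depth 0
Step 5: declare f=8 at depth 0
Step 6: declare e=(read b)=36 at depth 0
Step 7: declare a=(read b)=36 at depth 0
Step 8: declare c=(read a)=36 at depth 0
Visible at query point: a=36 b=36 c=36 e=36 f=8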